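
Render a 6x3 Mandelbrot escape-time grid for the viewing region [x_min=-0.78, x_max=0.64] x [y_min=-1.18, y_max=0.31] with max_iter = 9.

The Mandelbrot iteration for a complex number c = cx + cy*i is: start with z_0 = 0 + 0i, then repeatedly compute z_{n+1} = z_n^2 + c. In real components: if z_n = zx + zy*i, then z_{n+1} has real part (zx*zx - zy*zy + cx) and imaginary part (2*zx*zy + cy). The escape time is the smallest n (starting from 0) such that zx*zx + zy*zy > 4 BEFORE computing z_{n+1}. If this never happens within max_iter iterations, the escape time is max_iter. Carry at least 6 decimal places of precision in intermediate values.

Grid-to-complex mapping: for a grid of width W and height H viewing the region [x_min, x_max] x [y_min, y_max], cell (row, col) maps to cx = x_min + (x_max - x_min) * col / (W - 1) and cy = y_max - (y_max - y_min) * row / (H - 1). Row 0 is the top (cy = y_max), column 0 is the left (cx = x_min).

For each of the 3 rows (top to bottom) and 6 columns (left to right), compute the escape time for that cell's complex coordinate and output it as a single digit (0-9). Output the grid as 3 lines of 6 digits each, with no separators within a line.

Answer: 999994
799993
334322

Derivation:
(row=0, col=0): c = -0.7800 + 0.3100i → escape time 9
(row=0, col=1): c = -0.4960 + 0.3100i → escape time 9
(row=0, col=2): c = -0.2120 + 0.3100i → escape time 9
(row=0, col=3): c = 0.0720 + 0.3100i → escape time 9
(row=0, col=4): c = 0.3560 + 0.3100i → escape time 9
(row=0, col=5): c = 0.6400 + 0.3100i → escape time 4
(row=1, col=0): c = -0.7800 + -0.4350i → escape time 7
(row=1, col=1): c = -0.4960 + -0.4350i → escape time 9
(row=1, col=2): c = -0.2120 + -0.4350i → escape time 9
(row=1, col=3): c = 0.0720 + -0.4350i → escape time 9
(row=1, col=4): c = 0.3560 + -0.4350i → escape time 9
(row=1, col=5): c = 0.6400 + -0.4350i → escape time 3
(row=2, col=0): c = -0.7800 + -1.1800i → escape time 3
(row=2, col=1): c = -0.4960 + -1.1800i → escape time 3
(row=2, col=2): c = -0.2120 + -1.1800i → escape time 4
(row=2, col=3): c = 0.0720 + -1.1800i → escape time 3
(row=2, col=4): c = 0.3560 + -1.1800i → escape time 2
(row=2, col=5): c = 0.6400 + -1.1800i → escape time 2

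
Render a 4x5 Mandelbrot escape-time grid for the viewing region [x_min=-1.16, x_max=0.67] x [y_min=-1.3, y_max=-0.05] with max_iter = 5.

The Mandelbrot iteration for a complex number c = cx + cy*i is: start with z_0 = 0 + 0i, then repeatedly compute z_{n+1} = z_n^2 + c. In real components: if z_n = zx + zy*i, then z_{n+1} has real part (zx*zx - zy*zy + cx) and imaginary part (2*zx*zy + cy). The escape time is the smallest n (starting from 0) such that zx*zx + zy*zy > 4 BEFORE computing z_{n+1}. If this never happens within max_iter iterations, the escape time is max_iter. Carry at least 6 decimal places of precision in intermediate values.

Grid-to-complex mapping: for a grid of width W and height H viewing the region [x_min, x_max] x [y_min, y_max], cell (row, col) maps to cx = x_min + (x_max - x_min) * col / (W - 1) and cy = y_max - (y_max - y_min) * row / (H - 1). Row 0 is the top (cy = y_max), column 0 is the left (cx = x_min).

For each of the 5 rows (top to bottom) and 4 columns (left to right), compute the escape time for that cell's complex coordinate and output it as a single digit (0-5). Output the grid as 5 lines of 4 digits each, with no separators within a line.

Answer: 5554
5553
3553
3452
2322

Derivation:
(row=0, col=0): c = -1.1600 + -0.0500i → escape time 5
(row=0, col=1): c = -0.5500 + -0.0500i → escape time 5
(row=0, col=2): c = 0.0600 + -0.0500i → escape time 5
(row=0, col=3): c = 0.6700 + -0.0500i → escape time 4
(row=1, col=0): c = -1.1600 + -0.3625i → escape time 5
(row=1, col=1): c = -0.5500 + -0.3625i → escape time 5
(row=1, col=2): c = 0.0600 + -0.3625i → escape time 5
(row=1, col=3): c = 0.6700 + -0.3625i → escape time 3
(row=2, col=0): c = -1.1600 + -0.6750i → escape time 3
(row=2, col=1): c = -0.5500 + -0.6750i → escape time 5
(row=2, col=2): c = 0.0600 + -0.6750i → escape time 5
(row=2, col=3): c = 0.6700 + -0.6750i → escape time 3
(row=3, col=0): c = -1.1600 + -0.9875i → escape time 3
(row=3, col=1): c = -0.5500 + -0.9875i → escape time 4
(row=3, col=2): c = 0.0600 + -0.9875i → escape time 5
(row=3, col=3): c = 0.6700 + -0.9875i → escape time 2
(row=4, col=0): c = -1.1600 + -1.3000i → escape time 2
(row=4, col=1): c = -0.5500 + -1.3000i → escape time 3
(row=4, col=2): c = 0.0600 + -1.3000i → escape time 2
(row=4, col=3): c = 0.6700 + -1.3000i → escape time 2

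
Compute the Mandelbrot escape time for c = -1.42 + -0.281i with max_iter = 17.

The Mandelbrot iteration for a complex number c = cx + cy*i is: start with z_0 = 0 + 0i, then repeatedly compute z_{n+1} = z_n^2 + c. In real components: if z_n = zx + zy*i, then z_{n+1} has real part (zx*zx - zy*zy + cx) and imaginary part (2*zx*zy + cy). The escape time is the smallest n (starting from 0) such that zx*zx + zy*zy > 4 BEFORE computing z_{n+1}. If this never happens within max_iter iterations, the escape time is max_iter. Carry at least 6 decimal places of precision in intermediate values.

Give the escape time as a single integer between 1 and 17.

z_0 = 0 + 0i, c = -1.4200 + -0.2810i
Iter 1: z = -1.4200 + -0.2810i, |z|^2 = 2.0954
Iter 2: z = 0.5174 + 0.5170i, |z|^2 = 0.5351
Iter 3: z = -1.4196 + 0.2541i, |z|^2 = 2.0798
Iter 4: z = 0.5307 + -1.0024i, |z|^2 = 1.2863
Iter 5: z = -2.1431 + -1.3449i, |z|^2 = 6.4015
Escaped at iteration 5

Answer: 5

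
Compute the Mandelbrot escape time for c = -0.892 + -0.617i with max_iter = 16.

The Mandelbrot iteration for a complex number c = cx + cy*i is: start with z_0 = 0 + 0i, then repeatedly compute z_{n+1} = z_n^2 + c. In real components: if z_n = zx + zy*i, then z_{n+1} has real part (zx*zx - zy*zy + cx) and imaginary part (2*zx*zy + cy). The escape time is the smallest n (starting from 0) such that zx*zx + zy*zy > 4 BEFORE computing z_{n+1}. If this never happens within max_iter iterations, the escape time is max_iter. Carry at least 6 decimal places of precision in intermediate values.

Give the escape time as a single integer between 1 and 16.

z_0 = 0 + 0i, c = -0.8920 + -0.6170i
Iter 1: z = -0.8920 + -0.6170i, |z|^2 = 1.1764
Iter 2: z = -0.4770 + 0.4837i, |z|^2 = 0.4615
Iter 3: z = -0.8984 + -1.0785i, |z|^2 = 1.9704
Iter 4: z = -1.2480 + 1.3209i, |z|^2 = 3.3023
Iter 5: z = -1.0794 + -3.9140i, |z|^2 = 16.4844
Escaped at iteration 5

Answer: 5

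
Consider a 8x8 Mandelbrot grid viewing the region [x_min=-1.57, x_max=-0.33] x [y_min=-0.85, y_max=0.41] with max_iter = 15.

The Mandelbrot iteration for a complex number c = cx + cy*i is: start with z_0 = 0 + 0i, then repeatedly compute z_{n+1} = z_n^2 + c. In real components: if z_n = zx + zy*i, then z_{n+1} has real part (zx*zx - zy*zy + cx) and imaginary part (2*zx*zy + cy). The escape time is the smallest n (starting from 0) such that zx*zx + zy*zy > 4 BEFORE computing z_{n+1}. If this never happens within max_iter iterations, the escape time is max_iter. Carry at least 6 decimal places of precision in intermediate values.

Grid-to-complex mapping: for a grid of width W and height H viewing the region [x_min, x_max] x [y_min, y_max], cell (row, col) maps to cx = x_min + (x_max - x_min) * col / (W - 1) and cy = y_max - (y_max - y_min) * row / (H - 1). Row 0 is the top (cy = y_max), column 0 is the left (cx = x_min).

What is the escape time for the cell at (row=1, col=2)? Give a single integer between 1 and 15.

Answer: 13

Derivation:
z_0 = 0 + 0i, c = -1.2157 + 0.2300i
Iter 1: z = -1.2157 + 0.2300i, |z|^2 = 1.5309
Iter 2: z = 0.2093 + -0.3292i, |z|^2 = 0.1522
Iter 3: z = -1.2803 + 0.0922i, |z|^2 = 1.6476
Iter 4: z = 0.4149 + -0.0060i, |z|^2 = 0.1722
Iter 5: z = -1.0436 + 0.2250i, |z|^2 = 1.1397
Iter 6: z = -0.1773 + -0.2397i, |z|^2 = 0.0889
Iter 7: z = -1.2418 + 0.3150i, |z|^2 = 1.6412
Iter 8: z = 0.2270 + -0.5523i, |z|^2 = 0.3566
Iter 9: z = -1.4692 + -0.0208i, |z|^2 = 2.1589
Iter 10: z = 0.9423 + 0.2910i, |z|^2 = 0.9727
Iter 11: z = -0.4124 + 0.7785i, |z|^2 = 0.7762
Iter 12: z = -1.6517 + -0.4122i, |z|^2 = 2.8981
Iter 13: z = 1.3426 + 1.5916i, |z|^2 = 4.3356
Escaped at iteration 13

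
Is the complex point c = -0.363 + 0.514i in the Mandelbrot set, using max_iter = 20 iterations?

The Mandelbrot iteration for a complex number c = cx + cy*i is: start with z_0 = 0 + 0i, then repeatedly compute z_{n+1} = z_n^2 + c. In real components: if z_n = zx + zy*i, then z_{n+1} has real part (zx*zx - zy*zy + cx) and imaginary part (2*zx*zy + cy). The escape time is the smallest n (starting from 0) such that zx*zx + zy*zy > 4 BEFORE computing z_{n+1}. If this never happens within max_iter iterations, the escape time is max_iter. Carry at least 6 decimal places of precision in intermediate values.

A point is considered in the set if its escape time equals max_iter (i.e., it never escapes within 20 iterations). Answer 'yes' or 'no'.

Answer: yes

Derivation:
z_0 = 0 + 0i, c = -0.3630 + 0.5140i
Iter 1: z = -0.3630 + 0.5140i, |z|^2 = 0.3960
Iter 2: z = -0.4954 + 0.1408i, |z|^2 = 0.2653
Iter 3: z = -0.1374 + 0.3745i, |z|^2 = 0.1591
Iter 4: z = -0.4843 + 0.4111i, |z|^2 = 0.4036
Iter 5: z = -0.2974 + 0.1158i, |z|^2 = 0.1019
Iter 6: z = -0.2879 + 0.4451i, |z|^2 = 0.2811
Iter 7: z = -0.4782 + 0.2577i, |z|^2 = 0.2951
Iter 8: z = -0.2007 + 0.2676i, |z|^2 = 0.1119
Iter 9: z = -0.3943 + 0.4066i, |z|^2 = 0.3208
Iter 10: z = -0.3729 + 0.1933i, |z|^2 = 0.1764
Iter 11: z = -0.2614 + 0.3698i, |z|^2 = 0.2051
Iter 12: z = -0.4315 + 0.3207i, |z|^2 = 0.2890
Iter 13: z = -0.2797 + 0.2373i, |z|^2 = 0.1345
Iter 14: z = -0.3411 + 0.3813i, |z|^2 = 0.2617
Iter 15: z = -0.3920 + 0.2539i, |z|^2 = 0.2182
Iter 16: z = -0.2738 + 0.3149i, |z|^2 = 0.1741
Iter 17: z = -0.3872 + 0.3416i, |z|^2 = 0.2666
Iter 18: z = -0.3297 + 0.2495i, |z|^2 = 0.1710
Iter 19: z = -0.3165 + 0.3495i, |z|^2 = 0.2223
Did not escape in 20 iterations → in set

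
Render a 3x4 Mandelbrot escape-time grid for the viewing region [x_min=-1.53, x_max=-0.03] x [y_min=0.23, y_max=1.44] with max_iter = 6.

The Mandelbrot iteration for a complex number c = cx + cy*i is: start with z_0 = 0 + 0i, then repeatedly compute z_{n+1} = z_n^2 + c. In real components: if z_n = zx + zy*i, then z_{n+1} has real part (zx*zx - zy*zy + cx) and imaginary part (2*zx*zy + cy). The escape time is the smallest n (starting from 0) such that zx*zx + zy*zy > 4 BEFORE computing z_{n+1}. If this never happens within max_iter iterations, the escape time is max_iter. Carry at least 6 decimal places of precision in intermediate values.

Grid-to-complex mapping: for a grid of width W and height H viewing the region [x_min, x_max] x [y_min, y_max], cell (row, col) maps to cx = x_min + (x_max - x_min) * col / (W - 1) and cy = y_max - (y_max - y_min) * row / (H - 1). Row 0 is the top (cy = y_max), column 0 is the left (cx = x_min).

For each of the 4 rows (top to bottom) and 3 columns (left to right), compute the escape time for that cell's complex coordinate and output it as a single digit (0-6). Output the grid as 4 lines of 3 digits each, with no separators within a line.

(row=0, col=0): c = -1.5300 + 1.4400i → escape time 1
(row=0, col=1): c = -0.7800 + 1.4400i → escape time 2
(row=0, col=2): c = -0.0300 + 1.4400i → escape time 2
(row=1, col=0): c = -1.5300 + 1.0367i → escape time 2
(row=1, col=1): c = -0.7800 + 1.0367i → escape time 3
(row=1, col=2): c = -0.0300 + 1.0367i → escape time 6
(row=2, col=0): c = -1.5300 + 0.6333i → escape time 3
(row=2, col=1): c = -0.7800 + 0.6333i → escape time 5
(row=2, col=2): c = -0.0300 + 0.6333i → escape time 6
(row=3, col=0): c = -1.5300 + 0.2300i → escape time 5
(row=3, col=1): c = -0.7800 + 0.2300i → escape time 6
(row=3, col=2): c = -0.0300 + 0.2300i → escape time 6

Answer: 122
236
356
566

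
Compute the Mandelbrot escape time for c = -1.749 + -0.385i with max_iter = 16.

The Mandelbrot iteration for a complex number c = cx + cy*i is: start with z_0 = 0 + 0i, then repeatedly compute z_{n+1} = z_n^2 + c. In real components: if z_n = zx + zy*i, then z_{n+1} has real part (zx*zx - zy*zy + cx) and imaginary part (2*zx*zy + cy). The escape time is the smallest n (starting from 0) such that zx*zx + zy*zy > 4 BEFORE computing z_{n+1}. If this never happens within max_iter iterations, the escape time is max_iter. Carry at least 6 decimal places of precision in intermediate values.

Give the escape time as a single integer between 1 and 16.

Answer: 3

Derivation:
z_0 = 0 + 0i, c = -1.7490 + -0.3850i
Iter 1: z = -1.7490 + -0.3850i, |z|^2 = 3.2072
Iter 2: z = 1.1618 + 0.9617i, |z|^2 = 2.2746
Iter 3: z = -1.3242 + 1.8496i, |z|^2 = 5.1746
Escaped at iteration 3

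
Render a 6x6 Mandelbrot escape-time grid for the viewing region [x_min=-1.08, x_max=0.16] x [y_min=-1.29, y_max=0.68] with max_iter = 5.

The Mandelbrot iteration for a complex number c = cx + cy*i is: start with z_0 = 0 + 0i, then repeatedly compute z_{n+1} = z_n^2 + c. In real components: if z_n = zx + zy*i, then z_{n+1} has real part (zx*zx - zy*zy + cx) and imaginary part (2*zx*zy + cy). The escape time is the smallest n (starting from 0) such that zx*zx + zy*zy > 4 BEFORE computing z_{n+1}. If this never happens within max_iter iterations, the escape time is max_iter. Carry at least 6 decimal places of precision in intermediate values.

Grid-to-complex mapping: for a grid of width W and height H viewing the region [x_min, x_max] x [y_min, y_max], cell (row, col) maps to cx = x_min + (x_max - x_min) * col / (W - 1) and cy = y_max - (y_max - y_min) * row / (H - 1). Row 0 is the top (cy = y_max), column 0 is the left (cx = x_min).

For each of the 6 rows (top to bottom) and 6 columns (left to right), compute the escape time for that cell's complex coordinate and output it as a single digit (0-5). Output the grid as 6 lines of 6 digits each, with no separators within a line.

Answer: 345555
555555
555555
555555
334555
233322

Derivation:
(row=0, col=0): c = -1.0800 + 0.6800i → escape time 3
(row=0, col=1): c = -0.8320 + 0.6800i → escape time 4
(row=0, col=2): c = -0.5840 + 0.6800i → escape time 5
(row=0, col=3): c = -0.3360 + 0.6800i → escape time 5
(row=0, col=4): c = -0.0880 + 0.6800i → escape time 5
(row=0, col=5): c = 0.1600 + 0.6800i → escape time 5
(row=1, col=0): c = -1.0800 + 0.2860i → escape time 5
(row=1, col=1): c = -0.8320 + 0.2860i → escape time 5
(row=1, col=2): c = -0.5840 + 0.2860i → escape time 5
(row=1, col=3): c = -0.3360 + 0.2860i → escape time 5
(row=1, col=4): c = -0.0880 + 0.2860i → escape time 5
(row=1, col=5): c = 0.1600 + 0.2860i → escape time 5
(row=2, col=0): c = -1.0800 + -0.1080i → escape time 5
(row=2, col=1): c = -0.8320 + -0.1080i → escape time 5
(row=2, col=2): c = -0.5840 + -0.1080i → escape time 5
(row=2, col=3): c = -0.3360 + -0.1080i → escape time 5
(row=2, col=4): c = -0.0880 + -0.1080i → escape time 5
(row=2, col=5): c = 0.1600 + -0.1080i → escape time 5
(row=3, col=0): c = -1.0800 + -0.5020i → escape time 5
(row=3, col=1): c = -0.8320 + -0.5020i → escape time 5
(row=3, col=2): c = -0.5840 + -0.5020i → escape time 5
(row=3, col=3): c = -0.3360 + -0.5020i → escape time 5
(row=3, col=4): c = -0.0880 + -0.5020i → escape time 5
(row=3, col=5): c = 0.1600 + -0.5020i → escape time 5
(row=4, col=0): c = -1.0800 + -0.8960i → escape time 3
(row=4, col=1): c = -0.8320 + -0.8960i → escape time 3
(row=4, col=2): c = -0.5840 + -0.8960i → escape time 4
(row=4, col=3): c = -0.3360 + -0.8960i → escape time 5
(row=4, col=4): c = -0.0880 + -0.8960i → escape time 5
(row=4, col=5): c = 0.1600 + -0.8960i → escape time 5
(row=5, col=0): c = -1.0800 + -1.2900i → escape time 2
(row=5, col=1): c = -0.8320 + -1.2900i → escape time 3
(row=5, col=2): c = -0.5840 + -1.2900i → escape time 3
(row=5, col=3): c = -0.3360 + -1.2900i → escape time 3
(row=5, col=4): c = -0.0880 + -1.2900i → escape time 2
(row=5, col=5): c = 0.1600 + -1.2900i → escape time 2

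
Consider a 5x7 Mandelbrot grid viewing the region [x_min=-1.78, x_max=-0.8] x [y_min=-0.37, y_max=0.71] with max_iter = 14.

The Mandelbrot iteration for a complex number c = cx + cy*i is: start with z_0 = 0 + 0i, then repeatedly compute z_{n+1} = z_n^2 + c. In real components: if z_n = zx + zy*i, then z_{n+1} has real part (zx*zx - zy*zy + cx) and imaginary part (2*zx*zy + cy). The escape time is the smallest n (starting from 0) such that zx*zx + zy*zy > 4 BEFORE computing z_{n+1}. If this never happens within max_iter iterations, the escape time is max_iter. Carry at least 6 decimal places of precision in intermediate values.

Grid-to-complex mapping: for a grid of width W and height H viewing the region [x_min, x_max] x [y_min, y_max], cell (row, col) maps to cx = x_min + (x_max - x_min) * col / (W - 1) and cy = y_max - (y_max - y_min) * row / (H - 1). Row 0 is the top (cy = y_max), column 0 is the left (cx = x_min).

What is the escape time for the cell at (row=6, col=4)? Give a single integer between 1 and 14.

Answer: 8

Derivation:
z_0 = 0 + 0i, c = -0.8000 + -0.3700i
Iter 1: z = -0.8000 + -0.3700i, |z|^2 = 0.7769
Iter 2: z = -0.2969 + 0.2220i, |z|^2 = 0.1374
Iter 3: z = -0.7611 + -0.5018i, |z|^2 = 0.8312
Iter 4: z = -0.4725 + 0.3939i, |z|^2 = 0.3784
Iter 5: z = -0.7319 + -0.7422i, |z|^2 = 1.0866
Iter 6: z = -0.8152 + 0.7165i, |z|^2 = 1.1780
Iter 7: z = -0.6488 + -1.5383i, |z|^2 = 2.7871
Iter 8: z = -2.7453 + 1.6260i, |z|^2 = 10.1806
Escaped at iteration 8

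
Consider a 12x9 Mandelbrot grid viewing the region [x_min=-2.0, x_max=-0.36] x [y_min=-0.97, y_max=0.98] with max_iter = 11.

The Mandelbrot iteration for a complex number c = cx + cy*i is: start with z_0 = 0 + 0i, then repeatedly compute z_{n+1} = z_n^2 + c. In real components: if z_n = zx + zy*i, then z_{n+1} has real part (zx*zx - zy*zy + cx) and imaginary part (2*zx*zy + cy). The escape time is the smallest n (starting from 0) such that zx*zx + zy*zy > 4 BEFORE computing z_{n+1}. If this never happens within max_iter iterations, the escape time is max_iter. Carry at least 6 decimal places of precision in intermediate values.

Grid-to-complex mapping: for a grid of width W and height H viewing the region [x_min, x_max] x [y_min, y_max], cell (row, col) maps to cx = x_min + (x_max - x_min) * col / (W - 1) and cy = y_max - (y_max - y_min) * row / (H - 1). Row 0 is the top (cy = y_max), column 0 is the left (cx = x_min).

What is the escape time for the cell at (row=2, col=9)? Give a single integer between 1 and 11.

z_0 = 0 + 0i, c = -0.6582 + 0.4925i
Iter 1: z = -0.6582 + 0.4925i, |z|^2 = 0.6758
Iter 2: z = -0.4675 + -0.1558i, |z|^2 = 0.2429
Iter 3: z = -0.4639 + 0.6382i, |z|^2 = 0.6225
Iter 4: z = -0.8503 + -0.0996i, |z|^2 = 0.7329
Iter 5: z = 0.0549 + 0.6618i, |z|^2 = 0.4410
Iter 6: z = -1.0932 + 0.5652i, |z|^2 = 1.5145
Iter 7: z = 0.2175 + -0.7432i, |z|^2 = 0.5996
Iter 8: z = -1.1632 + 0.1693i, |z|^2 = 1.3818
Iter 9: z = 0.6663 + 0.0987i, |z|^2 = 0.4537
Iter 10: z = -0.2240 + 0.6241i, |z|^2 = 0.4396

Answer: 11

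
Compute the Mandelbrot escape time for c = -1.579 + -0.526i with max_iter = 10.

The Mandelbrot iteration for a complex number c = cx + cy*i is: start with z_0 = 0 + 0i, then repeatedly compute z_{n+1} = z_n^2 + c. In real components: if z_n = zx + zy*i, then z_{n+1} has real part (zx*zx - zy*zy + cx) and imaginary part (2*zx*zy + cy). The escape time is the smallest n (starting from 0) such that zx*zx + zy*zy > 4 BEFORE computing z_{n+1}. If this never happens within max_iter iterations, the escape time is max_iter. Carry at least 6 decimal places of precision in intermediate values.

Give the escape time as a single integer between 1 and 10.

Answer: 3

Derivation:
z_0 = 0 + 0i, c = -1.5790 + -0.5260i
Iter 1: z = -1.5790 + -0.5260i, |z|^2 = 2.7699
Iter 2: z = 0.6376 + 1.1351i, |z|^2 = 1.6950
Iter 3: z = -2.4610 + 0.9214i, |z|^2 = 6.9054
Escaped at iteration 3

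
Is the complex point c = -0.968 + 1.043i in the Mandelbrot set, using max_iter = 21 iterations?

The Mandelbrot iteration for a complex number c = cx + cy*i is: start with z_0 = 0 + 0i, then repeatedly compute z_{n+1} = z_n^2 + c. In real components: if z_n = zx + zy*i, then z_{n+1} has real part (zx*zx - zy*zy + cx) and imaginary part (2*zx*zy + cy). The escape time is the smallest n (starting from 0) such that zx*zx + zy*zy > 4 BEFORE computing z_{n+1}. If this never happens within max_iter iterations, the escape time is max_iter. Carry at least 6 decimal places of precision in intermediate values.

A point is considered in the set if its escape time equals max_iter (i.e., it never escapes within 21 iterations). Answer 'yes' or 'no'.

Answer: no

Derivation:
z_0 = 0 + 0i, c = -0.9680 + 1.0430i
Iter 1: z = -0.9680 + 1.0430i, |z|^2 = 2.0249
Iter 2: z = -1.1188 + -0.9762i, |z|^2 = 2.2048
Iter 3: z = -0.6693 + 3.2275i, |z|^2 = 10.8647
Escaped at iteration 3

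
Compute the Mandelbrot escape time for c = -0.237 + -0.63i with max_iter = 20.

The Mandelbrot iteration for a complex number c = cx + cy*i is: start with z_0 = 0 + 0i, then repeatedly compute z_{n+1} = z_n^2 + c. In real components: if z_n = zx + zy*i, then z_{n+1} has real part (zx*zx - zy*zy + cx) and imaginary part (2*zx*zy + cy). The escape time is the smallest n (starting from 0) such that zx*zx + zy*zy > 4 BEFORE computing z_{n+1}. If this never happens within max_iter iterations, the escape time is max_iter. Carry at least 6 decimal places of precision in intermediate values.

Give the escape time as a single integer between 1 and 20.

z_0 = 0 + 0i, c = -0.2370 + -0.6300i
Iter 1: z = -0.2370 + -0.6300i, |z|^2 = 0.4531
Iter 2: z = -0.5777 + -0.3314i, |z|^2 = 0.4436
Iter 3: z = -0.0130 + -0.2471i, |z|^2 = 0.0612
Iter 4: z = -0.2979 + -0.6236i, |z|^2 = 0.4776
Iter 5: z = -0.5371 + -0.2585i, |z|^2 = 0.3553
Iter 6: z = -0.0154 + -0.3523i, |z|^2 = 0.1244
Iter 7: z = -0.3609 + -0.6192i, |z|^2 = 0.5136
Iter 8: z = -0.4901 + -0.1831i, |z|^2 = 0.2737
Iter 9: z = -0.0303 + -0.4505i, |z|^2 = 0.2039
Iter 10: z = -0.4391 + -0.6027i, |z|^2 = 0.5560
Iter 11: z = -0.4075 + -0.1007i, |z|^2 = 0.1762
Iter 12: z = -0.0811 + -0.5479i, |z|^2 = 0.3068
Iter 13: z = -0.5306 + -0.5411i, |z|^2 = 0.5744
Iter 14: z = -0.2483 + -0.0558i, |z|^2 = 0.0647
Iter 15: z = -0.1785 + -0.6023i, |z|^2 = 0.3946
Iter 16: z = -0.5679 + -0.4150i, |z|^2 = 0.4948
Iter 17: z = -0.0867 + -0.1586i, |z|^2 = 0.0327
Iter 18: z = -0.2546 + -0.6025i, |z|^2 = 0.4279
Iter 19: z = -0.5352 + -0.3232i, |z|^2 = 0.3908

Answer: 20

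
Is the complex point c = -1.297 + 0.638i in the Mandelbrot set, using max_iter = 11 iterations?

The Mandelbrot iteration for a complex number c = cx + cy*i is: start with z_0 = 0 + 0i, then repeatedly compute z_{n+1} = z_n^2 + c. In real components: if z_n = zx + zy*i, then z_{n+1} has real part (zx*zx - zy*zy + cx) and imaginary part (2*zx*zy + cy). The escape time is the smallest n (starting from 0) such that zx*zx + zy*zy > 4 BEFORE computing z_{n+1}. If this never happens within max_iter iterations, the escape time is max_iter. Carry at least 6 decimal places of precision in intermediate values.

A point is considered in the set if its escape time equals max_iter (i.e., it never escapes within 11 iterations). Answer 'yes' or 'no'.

Answer: no

Derivation:
z_0 = 0 + 0i, c = -1.2970 + 0.6380i
Iter 1: z = -1.2970 + 0.6380i, |z|^2 = 2.0893
Iter 2: z = -0.0218 + -1.0170i, |z|^2 = 1.0347
Iter 3: z = -2.3308 + 0.6824i, |z|^2 = 5.8981
Escaped at iteration 3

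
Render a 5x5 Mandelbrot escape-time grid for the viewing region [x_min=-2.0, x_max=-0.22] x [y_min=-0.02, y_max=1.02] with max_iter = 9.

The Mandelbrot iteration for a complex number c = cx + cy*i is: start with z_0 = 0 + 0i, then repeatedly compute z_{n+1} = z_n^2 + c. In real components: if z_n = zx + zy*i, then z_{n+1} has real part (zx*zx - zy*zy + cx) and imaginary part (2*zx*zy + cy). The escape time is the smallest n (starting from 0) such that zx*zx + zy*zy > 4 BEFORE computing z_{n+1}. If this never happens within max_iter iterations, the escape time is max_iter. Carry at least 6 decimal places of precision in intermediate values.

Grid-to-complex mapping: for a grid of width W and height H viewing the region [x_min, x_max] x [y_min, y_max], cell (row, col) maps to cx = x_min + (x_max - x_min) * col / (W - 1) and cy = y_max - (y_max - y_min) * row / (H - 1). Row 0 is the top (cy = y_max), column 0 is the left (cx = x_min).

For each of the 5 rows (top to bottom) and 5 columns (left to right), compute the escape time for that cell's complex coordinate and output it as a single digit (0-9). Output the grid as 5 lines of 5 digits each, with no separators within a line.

(row=0, col=0): c = -2.0000 + 1.0200i → escape time 1
(row=0, col=1): c = -1.5550 + 1.0200i → escape time 2
(row=0, col=2): c = -1.1100 + 1.0200i → escape time 3
(row=0, col=3): c = -0.6650 + 1.0200i → escape time 3
(row=0, col=4): c = -0.2200 + 1.0200i → escape time 6
(row=1, col=0): c = -2.0000 + 0.7600i → escape time 1
(row=1, col=1): c = -1.5550 + 0.7600i → escape time 3
(row=1, col=2): c = -1.1100 + 0.7600i → escape time 3
(row=1, col=3): c = -0.6650 + 0.7600i → escape time 4
(row=1, col=4): c = -0.2200 + 0.7600i → escape time 9
(row=2, col=0): c = -2.0000 + 0.5000i → escape time 1
(row=2, col=1): c = -1.5550 + 0.5000i → escape time 3
(row=2, col=2): c = -1.1100 + 0.5000i → escape time 5
(row=2, col=3): c = -0.6650 + 0.5000i → escape time 9
(row=2, col=4): c = -0.2200 + 0.5000i → escape time 9
(row=3, col=0): c = -2.0000 + 0.2400i → escape time 1
(row=3, col=1): c = -1.5550 + 0.2400i → escape time 5
(row=3, col=2): c = -1.1100 + 0.2400i → escape time 9
(row=3, col=3): c = -0.6650 + 0.2400i → escape time 9
(row=3, col=4): c = -0.2200 + 0.2400i → escape time 9
(row=4, col=0): c = -2.0000 + -0.0200i → escape time 1
(row=4, col=1): c = -1.5550 + -0.0200i → escape time 9
(row=4, col=2): c = -1.1100 + -0.0200i → escape time 9
(row=4, col=3): c = -0.6650 + -0.0200i → escape time 9
(row=4, col=4): c = -0.2200 + -0.0200i → escape time 9

Answer: 12336
13349
13599
15999
19999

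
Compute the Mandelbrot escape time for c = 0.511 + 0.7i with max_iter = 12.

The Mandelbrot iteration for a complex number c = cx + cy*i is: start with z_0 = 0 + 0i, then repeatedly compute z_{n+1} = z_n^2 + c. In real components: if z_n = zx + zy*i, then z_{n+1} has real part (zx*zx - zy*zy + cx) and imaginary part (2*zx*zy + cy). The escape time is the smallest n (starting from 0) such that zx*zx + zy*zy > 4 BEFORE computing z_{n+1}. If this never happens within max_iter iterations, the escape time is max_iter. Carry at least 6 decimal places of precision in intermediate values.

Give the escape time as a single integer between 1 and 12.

Answer: 3

Derivation:
z_0 = 0 + 0i, c = 0.5110 + 0.7000i
Iter 1: z = 0.5110 + 0.7000i, |z|^2 = 0.7511
Iter 2: z = 0.2821 + 1.4154i, |z|^2 = 2.0829
Iter 3: z = -1.4128 + 1.4986i, |z|^2 = 4.2418
Escaped at iteration 3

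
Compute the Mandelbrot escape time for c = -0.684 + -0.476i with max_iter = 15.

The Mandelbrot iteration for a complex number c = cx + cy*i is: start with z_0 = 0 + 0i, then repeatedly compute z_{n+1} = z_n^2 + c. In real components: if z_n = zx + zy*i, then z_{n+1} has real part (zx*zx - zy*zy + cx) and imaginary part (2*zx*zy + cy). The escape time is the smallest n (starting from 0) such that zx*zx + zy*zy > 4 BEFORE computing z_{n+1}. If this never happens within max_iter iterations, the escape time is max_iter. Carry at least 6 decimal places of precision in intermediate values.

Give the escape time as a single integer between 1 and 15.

z_0 = 0 + 0i, c = -0.6840 + -0.4760i
Iter 1: z = -0.6840 + -0.4760i, |z|^2 = 0.6944
Iter 2: z = -0.4427 + 0.1752i, |z|^2 = 0.2267
Iter 3: z = -0.5187 + -0.6311i, |z|^2 = 0.6673
Iter 4: z = -0.8133 + 0.1787i, |z|^2 = 0.6933
Iter 5: z = -0.0545 + -0.7666i, |z|^2 = 0.5907
Iter 6: z = -1.2687 + -0.3924i, |z|^2 = 1.7637
Iter 7: z = 0.7718 + 0.5196i, |z|^2 = 0.8656
Iter 8: z = -0.3584 + 0.3261i, |z|^2 = 0.2348
Iter 9: z = -0.6619 + -0.7097i, |z|^2 = 0.9418
Iter 10: z = -0.7497 + 0.4635i, |z|^2 = 0.7769
Iter 11: z = -0.3368 + -1.1710i, |z|^2 = 1.4846
Iter 12: z = -1.9417 + 0.3128i, |z|^2 = 3.8681
Iter 13: z = 2.9884 + -1.6908i, |z|^2 = 11.7893
Escaped at iteration 13

Answer: 13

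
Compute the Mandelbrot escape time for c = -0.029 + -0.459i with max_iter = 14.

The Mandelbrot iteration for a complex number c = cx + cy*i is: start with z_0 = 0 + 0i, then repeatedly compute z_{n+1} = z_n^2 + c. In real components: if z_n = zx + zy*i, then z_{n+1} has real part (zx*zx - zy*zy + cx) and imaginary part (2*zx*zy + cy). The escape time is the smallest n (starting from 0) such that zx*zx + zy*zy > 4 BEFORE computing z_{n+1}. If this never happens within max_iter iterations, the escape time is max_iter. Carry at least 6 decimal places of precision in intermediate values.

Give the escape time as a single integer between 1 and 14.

z_0 = 0 + 0i, c = -0.0290 + -0.4590i
Iter 1: z = -0.0290 + -0.4590i, |z|^2 = 0.2115
Iter 2: z = -0.2388 + -0.4324i, |z|^2 = 0.2440
Iter 3: z = -0.1589 + -0.2525i, |z|^2 = 0.0890
Iter 4: z = -0.0675 + -0.3788i, |z|^2 = 0.1480
Iter 5: z = -0.1679 + -0.4079i, |z|^2 = 0.1946
Iter 6: z = -0.1672 + -0.3220i, |z|^2 = 0.1316
Iter 7: z = -0.1048 + -0.3513i, |z|^2 = 0.1344
Iter 8: z = -0.1415 + -0.3854i, |z|^2 = 0.1685
Iter 9: z = -0.1575 + -0.3500i, |z|^2 = 0.1473
Iter 10: z = -0.1267 + -0.3488i, |z|^2 = 0.1377
Iter 11: z = -0.1346 + -0.3707i, |z|^2 = 0.1555
Iter 12: z = -0.1483 + -0.3592i, |z|^2 = 0.1510
Iter 13: z = -0.1361 + -0.3525i, |z|^2 = 0.1428

Answer: 14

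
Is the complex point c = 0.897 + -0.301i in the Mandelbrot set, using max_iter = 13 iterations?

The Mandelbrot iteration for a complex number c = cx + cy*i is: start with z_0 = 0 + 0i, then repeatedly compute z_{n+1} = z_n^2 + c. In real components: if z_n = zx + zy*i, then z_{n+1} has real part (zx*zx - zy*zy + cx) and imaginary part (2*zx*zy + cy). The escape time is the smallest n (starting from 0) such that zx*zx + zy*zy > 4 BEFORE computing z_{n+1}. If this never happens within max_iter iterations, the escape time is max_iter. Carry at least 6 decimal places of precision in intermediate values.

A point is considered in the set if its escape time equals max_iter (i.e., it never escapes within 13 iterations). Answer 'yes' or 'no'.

z_0 = 0 + 0i, c = 0.8970 + -0.3010i
Iter 1: z = 0.8970 + -0.3010i, |z|^2 = 0.8952
Iter 2: z = 1.6110 + -0.8410i, |z|^2 = 3.3026
Iter 3: z = 2.7851 + -3.0107i, |z|^2 = 16.8209
Escaped at iteration 3

Answer: no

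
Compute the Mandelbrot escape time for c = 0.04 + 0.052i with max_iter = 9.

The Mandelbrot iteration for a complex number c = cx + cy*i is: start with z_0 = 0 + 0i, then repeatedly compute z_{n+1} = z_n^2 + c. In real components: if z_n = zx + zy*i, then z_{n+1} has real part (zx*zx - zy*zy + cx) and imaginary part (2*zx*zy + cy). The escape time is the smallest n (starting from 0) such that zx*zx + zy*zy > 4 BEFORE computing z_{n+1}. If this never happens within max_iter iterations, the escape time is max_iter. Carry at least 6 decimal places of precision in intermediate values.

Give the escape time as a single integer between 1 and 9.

Answer: 9

Derivation:
z_0 = 0 + 0i, c = 0.0400 + 0.0520i
Iter 1: z = 0.0400 + 0.0520i, |z|^2 = 0.0043
Iter 2: z = 0.0389 + 0.0562i, |z|^2 = 0.0047
Iter 3: z = 0.0384 + 0.0564i, |z|^2 = 0.0046
Iter 4: z = 0.0383 + 0.0563i, |z|^2 = 0.0046
Iter 5: z = 0.0383 + 0.0563i, |z|^2 = 0.0046
Iter 6: z = 0.0383 + 0.0563i, |z|^2 = 0.0046
Iter 7: z = 0.0383 + 0.0563i, |z|^2 = 0.0046
Iter 8: z = 0.0383 + 0.0563i, |z|^2 = 0.0046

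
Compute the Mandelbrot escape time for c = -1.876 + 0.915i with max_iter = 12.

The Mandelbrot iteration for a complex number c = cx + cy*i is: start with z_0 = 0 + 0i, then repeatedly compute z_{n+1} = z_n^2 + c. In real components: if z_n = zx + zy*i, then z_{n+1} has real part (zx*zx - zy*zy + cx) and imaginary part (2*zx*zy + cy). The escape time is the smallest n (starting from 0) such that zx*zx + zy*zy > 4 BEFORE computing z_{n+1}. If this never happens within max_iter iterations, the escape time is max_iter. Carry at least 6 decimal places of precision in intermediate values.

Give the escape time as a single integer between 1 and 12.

Answer: 1

Derivation:
z_0 = 0 + 0i, c = -1.8760 + 0.9150i
Iter 1: z = -1.8760 + 0.9150i, |z|^2 = 4.3566
Escaped at iteration 1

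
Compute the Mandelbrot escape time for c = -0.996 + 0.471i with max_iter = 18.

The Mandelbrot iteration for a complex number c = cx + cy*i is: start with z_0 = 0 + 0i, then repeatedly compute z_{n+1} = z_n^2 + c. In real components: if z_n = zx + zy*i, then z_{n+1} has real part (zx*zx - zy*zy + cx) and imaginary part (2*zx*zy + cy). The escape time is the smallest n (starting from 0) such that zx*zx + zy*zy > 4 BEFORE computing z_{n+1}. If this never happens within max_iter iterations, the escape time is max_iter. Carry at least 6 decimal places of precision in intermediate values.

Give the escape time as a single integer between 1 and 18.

Answer: 5

Derivation:
z_0 = 0 + 0i, c = -0.9960 + 0.4710i
Iter 1: z = -0.9960 + 0.4710i, |z|^2 = 1.2139
Iter 2: z = -0.2258 + -0.4672i, |z|^2 = 0.2693
Iter 3: z = -1.1633 + 0.6820i, |z|^2 = 1.8184
Iter 4: z = -0.1079 + -1.1158i, |z|^2 = 1.2567
Iter 5: z = -2.2294 + 0.7117i, |z|^2 = 5.4768
Escaped at iteration 5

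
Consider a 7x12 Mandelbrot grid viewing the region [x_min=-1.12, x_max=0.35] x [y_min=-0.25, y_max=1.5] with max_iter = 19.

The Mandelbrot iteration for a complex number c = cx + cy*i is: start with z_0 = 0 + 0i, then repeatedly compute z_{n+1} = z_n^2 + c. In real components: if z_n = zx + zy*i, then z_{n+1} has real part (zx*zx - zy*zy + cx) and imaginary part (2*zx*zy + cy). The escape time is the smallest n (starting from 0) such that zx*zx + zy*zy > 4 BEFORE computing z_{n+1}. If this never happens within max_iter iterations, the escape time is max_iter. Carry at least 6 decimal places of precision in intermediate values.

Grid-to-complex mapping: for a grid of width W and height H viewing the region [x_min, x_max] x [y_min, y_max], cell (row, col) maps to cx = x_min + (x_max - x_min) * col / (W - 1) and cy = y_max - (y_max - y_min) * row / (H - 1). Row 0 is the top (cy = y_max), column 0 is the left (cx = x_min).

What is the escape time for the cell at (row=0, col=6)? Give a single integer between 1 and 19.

Answer: 2

Derivation:
z_0 = 0 + 0i, c = 0.3500 + 1.5000i
Iter 1: z = 0.3500 + 1.5000i, |z|^2 = 2.3725
Iter 2: z = -1.7775 + 2.5500i, |z|^2 = 9.6620
Escaped at iteration 2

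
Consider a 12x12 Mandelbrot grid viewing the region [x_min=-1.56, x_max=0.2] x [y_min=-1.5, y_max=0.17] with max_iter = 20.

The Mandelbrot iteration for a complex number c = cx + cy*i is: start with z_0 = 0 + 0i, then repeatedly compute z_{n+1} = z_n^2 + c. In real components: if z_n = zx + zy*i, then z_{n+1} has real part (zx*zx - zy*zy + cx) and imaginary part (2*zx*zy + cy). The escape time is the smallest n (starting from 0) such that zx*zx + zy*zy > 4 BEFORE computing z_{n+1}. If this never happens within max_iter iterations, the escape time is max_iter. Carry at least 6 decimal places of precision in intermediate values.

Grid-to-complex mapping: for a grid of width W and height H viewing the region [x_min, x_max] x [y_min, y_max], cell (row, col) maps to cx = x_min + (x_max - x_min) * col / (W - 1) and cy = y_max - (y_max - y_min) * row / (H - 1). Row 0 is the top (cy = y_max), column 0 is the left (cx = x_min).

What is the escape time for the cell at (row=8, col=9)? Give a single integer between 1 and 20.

Answer: 7

Derivation:
z_0 = 0 + 0i, c = -0.1200 + -1.0445i
Iter 1: z = -0.1200 + -1.0445i, |z|^2 = 1.1055
Iter 2: z = -1.1967 + -0.7939i, |z|^2 = 2.0622
Iter 3: z = 0.6818 + 0.8554i, |z|^2 = 1.1966
Iter 4: z = -0.3869 + 0.1220i, |z|^2 = 0.1645
Iter 5: z = 0.0148 + -1.1389i, |z|^2 = 1.2973
Iter 6: z = -1.4169 + -1.0782i, |z|^2 = 3.1702
Iter 7: z = 0.7250 + 2.0110i, |z|^2 = 4.5696
Escaped at iteration 7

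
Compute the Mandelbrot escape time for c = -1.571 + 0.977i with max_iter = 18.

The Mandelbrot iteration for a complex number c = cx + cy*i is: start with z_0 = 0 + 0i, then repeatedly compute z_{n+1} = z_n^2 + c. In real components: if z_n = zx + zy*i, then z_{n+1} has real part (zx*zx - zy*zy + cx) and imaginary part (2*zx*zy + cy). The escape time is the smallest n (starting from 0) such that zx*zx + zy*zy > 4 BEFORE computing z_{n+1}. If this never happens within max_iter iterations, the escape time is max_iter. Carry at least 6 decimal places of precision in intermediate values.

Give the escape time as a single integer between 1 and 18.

Answer: 2

Derivation:
z_0 = 0 + 0i, c = -1.5710 + 0.9770i
Iter 1: z = -1.5710 + 0.9770i, |z|^2 = 3.4226
Iter 2: z = -0.0575 + -2.0927i, |z|^2 = 4.3828
Escaped at iteration 2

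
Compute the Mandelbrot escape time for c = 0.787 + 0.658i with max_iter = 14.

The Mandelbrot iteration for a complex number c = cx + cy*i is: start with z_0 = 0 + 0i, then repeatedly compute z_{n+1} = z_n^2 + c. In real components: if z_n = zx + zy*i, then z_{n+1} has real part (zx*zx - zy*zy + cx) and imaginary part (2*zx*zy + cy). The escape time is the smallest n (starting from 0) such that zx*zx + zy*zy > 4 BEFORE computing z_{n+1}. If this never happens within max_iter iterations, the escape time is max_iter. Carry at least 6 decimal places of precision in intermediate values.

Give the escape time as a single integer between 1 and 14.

Answer: 3

Derivation:
z_0 = 0 + 0i, c = 0.7870 + 0.6580i
Iter 1: z = 0.7870 + 0.6580i, |z|^2 = 1.0523
Iter 2: z = 0.9734 + 1.6937i, |z|^2 = 3.8161
Iter 3: z = -1.1341 + 3.9553i, |z|^2 = 16.9305
Escaped at iteration 3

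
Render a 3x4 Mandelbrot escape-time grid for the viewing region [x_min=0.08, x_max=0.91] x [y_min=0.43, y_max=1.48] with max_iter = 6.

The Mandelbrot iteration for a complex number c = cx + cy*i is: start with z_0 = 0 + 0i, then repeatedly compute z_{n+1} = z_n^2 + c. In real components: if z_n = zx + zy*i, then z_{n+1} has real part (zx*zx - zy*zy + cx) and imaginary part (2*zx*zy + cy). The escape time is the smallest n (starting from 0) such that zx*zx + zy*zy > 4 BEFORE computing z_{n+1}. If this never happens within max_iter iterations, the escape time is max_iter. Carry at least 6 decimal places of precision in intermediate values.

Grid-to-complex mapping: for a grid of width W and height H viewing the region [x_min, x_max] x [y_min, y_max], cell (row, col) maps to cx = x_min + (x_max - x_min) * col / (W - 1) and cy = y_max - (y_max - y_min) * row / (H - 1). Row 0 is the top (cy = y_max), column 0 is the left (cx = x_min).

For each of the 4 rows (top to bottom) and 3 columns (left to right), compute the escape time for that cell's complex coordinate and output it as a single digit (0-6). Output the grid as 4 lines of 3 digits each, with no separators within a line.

(row=0, col=0): c = 0.0800 + 1.4800i → escape time 2
(row=0, col=1): c = 0.4950 + 1.4800i → escape time 2
(row=0, col=2): c = 0.9100 + 1.4800i → escape time 2
(row=1, col=0): c = 0.0800 + 1.1300i → escape time 3
(row=1, col=1): c = 0.4950 + 1.1300i → escape time 2
(row=1, col=2): c = 0.9100 + 1.1300i → escape time 2
(row=2, col=0): c = 0.0800 + 0.7800i → escape time 6
(row=2, col=1): c = 0.4950 + 0.7800i → escape time 3
(row=2, col=2): c = 0.9100 + 0.7800i → escape time 2
(row=3, col=0): c = 0.0800 + 0.4300i → escape time 6
(row=3, col=1): c = 0.4950 + 0.4300i → escape time 5
(row=3, col=2): c = 0.9100 + 0.4300i → escape time 3

Answer: 222
322
632
653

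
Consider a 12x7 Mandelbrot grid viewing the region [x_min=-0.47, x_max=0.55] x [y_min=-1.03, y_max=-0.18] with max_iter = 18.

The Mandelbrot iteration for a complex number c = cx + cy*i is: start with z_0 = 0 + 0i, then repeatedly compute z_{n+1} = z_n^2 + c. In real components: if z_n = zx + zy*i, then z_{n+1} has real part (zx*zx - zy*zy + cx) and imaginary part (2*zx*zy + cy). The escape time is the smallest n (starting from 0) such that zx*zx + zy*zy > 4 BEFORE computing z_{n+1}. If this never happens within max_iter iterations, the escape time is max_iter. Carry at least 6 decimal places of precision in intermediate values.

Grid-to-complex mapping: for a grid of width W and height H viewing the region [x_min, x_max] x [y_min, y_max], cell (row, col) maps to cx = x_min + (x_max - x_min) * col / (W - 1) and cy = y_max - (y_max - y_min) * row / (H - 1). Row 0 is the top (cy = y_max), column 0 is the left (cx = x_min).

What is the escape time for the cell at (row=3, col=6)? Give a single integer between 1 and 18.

z_0 = 0 + 0i, c = 0.0864 + -0.6050i
Iter 1: z = 0.0864 + -0.6050i, |z|^2 = 0.3735
Iter 2: z = -0.2722 + -0.7095i, |z|^2 = 0.5775
Iter 3: z = -0.3429 + -0.2187i, |z|^2 = 0.1655
Iter 4: z = 0.1561 + -0.4550i, |z|^2 = 0.2314
Iter 5: z = -0.0963 + -0.7471i, |z|^2 = 0.5674
Iter 6: z = -0.4625 + -0.4612i, |z|^2 = 0.4266
Iter 7: z = 0.0876 + -0.1784i, |z|^2 = 0.0395
Iter 8: z = 0.0622 + -0.6362i, |z|^2 = 0.4087
Iter 9: z = -0.3146 + -0.6841i, |z|^2 = 0.5670
Iter 10: z = -0.2827 + -0.1746i, |z|^2 = 0.1104
Iter 11: z = 0.1358 + -0.5063i, |z|^2 = 0.2748
Iter 12: z = -0.1515 + -0.7425i, |z|^2 = 0.5743
Iter 13: z = -0.4420 + -0.3800i, |z|^2 = 0.3398
Iter 14: z = 0.1374 + -0.2691i, |z|^2 = 0.0913
Iter 15: z = 0.0328 + -0.6789i, |z|^2 = 0.4620
Iter 16: z = -0.3735 + -0.6496i, |z|^2 = 0.5614
Iter 17: z = -0.1961 + -0.1198i, |z|^2 = 0.0528

Answer: 18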